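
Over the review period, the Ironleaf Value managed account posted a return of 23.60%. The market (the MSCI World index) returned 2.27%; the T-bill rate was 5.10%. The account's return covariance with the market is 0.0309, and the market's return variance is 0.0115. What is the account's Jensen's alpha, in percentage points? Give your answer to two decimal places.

26.10

β = Cov / Var = 0.0309 / 0.0115 = 2.6870
E[R] = Rf + β(Rm − Rf) = 5.10% + 2.6870 × (2.27% − 5.10%) = -2.5042%
α = Rp − E[R] = 23.60% − -2.5042% = 26.1042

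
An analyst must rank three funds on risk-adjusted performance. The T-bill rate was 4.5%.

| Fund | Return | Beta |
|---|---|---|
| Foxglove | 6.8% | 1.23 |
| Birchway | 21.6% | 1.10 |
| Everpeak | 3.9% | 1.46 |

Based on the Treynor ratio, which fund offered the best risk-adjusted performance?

Birchway

Foxglove: Treynor = (6.8% − 4.5%) / 1.23 = 1.870
Birchway: Treynor = (21.6% − 4.5%) / 1.10 = 15.545
Everpeak: Treynor = (3.9% − 4.5%) / 1.46 = -0.411
Highest: Birchway (15.545).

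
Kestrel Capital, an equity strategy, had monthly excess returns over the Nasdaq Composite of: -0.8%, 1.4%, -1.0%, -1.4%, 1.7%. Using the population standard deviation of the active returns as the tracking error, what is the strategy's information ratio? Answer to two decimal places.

-0.02

Mean return r̄ = -0.10 / 5 = -0.0200%
Population σ = √[Σ(r − r̄)² / 5] = √[8.4480 / 5] = √1.6896 = 1.2998%
IR = r̄ / tracking error = -0.0200 / 1.2998 = -0.0154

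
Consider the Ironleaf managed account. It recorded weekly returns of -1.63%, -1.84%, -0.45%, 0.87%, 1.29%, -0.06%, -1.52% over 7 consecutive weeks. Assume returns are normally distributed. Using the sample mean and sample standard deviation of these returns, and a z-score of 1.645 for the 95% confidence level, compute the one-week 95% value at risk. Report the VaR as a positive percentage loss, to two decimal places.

2.53

r̄ = (-1.63 − 1.84 − 0.45 + 0.87 + 1.29 − 0.06 − 1.52) / 7 = -0.4771%
Σ(r − r̄)² = (-1.63 − (-0.4771))² + (-1.84 − (-0.4771))² + … = 9.3863
σ = √[9.3863 / 6] = 1.2508%
VaR = −(r̄ − z·σ) = −(-0.4771 − 1.645 × 1.2508) = −(-2.5347) = 2.5347%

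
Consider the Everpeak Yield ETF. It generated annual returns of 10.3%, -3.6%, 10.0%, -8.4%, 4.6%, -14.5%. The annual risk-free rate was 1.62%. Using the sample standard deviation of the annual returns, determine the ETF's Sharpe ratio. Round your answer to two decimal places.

r̄ = (10.3 − 3.6 + 10 − 8.4 + 4.6 − 14.5) / 6 = -0.2667%
Σ(r − r̄)² = (10.3 − (-0.2667))² + (-3.6 − (-0.2667))² + … = 520.5933
σ = √[520.5933 / 5] = 10.2039%
Sharpe = (r̄ − rf) / σ = (-0.2667 − 1.62) / 10.2039 = -1.8867 / 10.2039 = -0.1849

-0.18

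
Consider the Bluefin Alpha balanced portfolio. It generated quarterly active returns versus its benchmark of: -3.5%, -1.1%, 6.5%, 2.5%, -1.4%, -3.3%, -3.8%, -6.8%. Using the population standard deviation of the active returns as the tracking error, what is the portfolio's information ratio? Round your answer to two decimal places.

r̄ = (-3.5 − 1.1 + 6.5 + 2.5 − 1.4 − 3.3 − 3.8 − 6.8) / 8 = -10.90 / 8 = -1.3625%
Σ(r − r̄)² = 120.6388; population σ = √(120.6388/8) = 3.8833%
IR = r̄ / tracking error = -1.3625 / 3.8833 = -0.3509

-0.35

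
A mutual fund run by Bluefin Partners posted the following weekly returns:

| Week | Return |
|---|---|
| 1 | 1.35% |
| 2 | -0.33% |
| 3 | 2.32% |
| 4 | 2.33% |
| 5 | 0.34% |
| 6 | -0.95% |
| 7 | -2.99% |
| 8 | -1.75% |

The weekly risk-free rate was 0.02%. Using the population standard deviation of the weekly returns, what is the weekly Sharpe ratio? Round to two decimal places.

Mean return μ = 0.320 / 8 = 0.0400%
Population σ = √[Σ(r − μ)² / 8] = √[25.7506 / 8] = √3.2188 = 1.7941%
Sharpe = (μ − rf) / σ = (0.0400 − 0.02) / 1.7941 = 0.0200 / 1.7941 = 0.0111

0.01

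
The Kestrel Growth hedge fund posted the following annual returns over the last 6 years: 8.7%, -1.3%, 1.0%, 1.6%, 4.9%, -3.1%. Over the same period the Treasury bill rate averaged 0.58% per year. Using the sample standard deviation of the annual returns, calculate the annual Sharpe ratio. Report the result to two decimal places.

0.32

μ = (8.7 − 1.3 + 1 + 1.6 + 4.9 − 3.1) / 6 = 1.9667%
Sample σ = √[Σ(r − μ)² / 5] = √[91.3533 / 5] = √18.2707 = 4.2744%
Sharpe = (μ − rf) / σ = (1.9667 − 0.58) / 4.2744 = 1.3867 / 4.2744 = 0.3244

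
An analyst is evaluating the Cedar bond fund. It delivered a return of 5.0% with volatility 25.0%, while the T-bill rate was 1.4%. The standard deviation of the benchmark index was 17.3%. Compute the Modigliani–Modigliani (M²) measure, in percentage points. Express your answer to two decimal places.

3.89

Sharpe = (Rp − Rf) / σp = (5.0% − 1.4%) / 25.0% = 0.1440
M² = Rf + Sharpe × σm = 1.4% + 0.1440 × 17.3% = 3.8912%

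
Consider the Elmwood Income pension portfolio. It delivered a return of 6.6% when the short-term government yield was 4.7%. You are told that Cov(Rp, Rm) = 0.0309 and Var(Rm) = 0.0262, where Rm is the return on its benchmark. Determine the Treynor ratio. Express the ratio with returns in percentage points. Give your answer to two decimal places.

β = Cov / Var = 0.0309 / 0.0262 = 1.1794
Treynor = (Rp − Rf) / β = (6.6% − 4.7%) / 1.1794 = 1.90 / 1.1794 = 1.6110

1.61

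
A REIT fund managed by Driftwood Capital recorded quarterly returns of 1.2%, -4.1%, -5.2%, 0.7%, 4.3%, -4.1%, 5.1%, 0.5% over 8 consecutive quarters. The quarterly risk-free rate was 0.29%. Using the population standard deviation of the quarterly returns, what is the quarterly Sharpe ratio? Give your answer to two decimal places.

-0.13

Mean return μ = -1.60 / 8 = -0.2000%
Σ(r − μ)² = 107.0200; population σ = √(107.0200/8) = 3.6575%
Sharpe = (μ − rf) / σ = (-0.2000 − 0.29) / 3.6575 = -0.4900 / 3.6575 = -0.1340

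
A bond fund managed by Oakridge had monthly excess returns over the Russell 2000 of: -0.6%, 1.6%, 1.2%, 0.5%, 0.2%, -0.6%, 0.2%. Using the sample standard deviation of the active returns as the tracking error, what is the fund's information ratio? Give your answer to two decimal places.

Mean return r̄ = 2.50 / 7 = 0.3571%
Sample std dev = √[4.1571 / 6] = 0.8324%
IR = r̄ / tracking error = 0.3571 / 0.8324 = 0.4290

0.43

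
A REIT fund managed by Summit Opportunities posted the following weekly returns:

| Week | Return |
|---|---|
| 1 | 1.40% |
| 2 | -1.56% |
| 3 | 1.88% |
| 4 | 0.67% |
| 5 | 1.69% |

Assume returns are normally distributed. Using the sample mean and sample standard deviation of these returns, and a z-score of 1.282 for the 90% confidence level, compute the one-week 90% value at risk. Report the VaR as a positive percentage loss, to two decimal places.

0.99

Mean return r̄ = 4.080 / 5 = 0.8160%
Σ(r − r̄)² = 7.9037; sample σ = √(7.9037/4) = 1.4057%
VaR = −(r̄ − z·σ) = −(0.8160 − 1.282 × 1.4057) = −(-0.9861) = 0.9861%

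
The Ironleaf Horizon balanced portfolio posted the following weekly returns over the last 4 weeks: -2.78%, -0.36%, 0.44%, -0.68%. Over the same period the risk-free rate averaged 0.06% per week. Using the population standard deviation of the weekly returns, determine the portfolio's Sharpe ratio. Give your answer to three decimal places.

Mean return r̄ = -3.380 / 4 = -0.8450%
Population std dev = √[5.6579 / 4] = 1.1893%
Sharpe = (r̄ − rf) / σ = (-0.8450 − 0.06) / 1.1893 = -0.9050 / 1.1893 = -0.7610

-0.761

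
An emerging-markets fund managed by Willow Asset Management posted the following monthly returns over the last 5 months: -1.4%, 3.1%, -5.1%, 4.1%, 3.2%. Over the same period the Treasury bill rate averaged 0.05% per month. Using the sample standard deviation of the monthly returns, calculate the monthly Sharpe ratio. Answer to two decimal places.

Mean return r̄ = 3.90 / 5 = 0.7800%
Σ(r − r̄)² = 61.5880; sample σ = √(61.5880/4) = 3.9239%
Sharpe = (r̄ − rf) / σ = (0.7800 − 0.05) / 3.9239 = 0.7300 / 3.9239 = 0.1860

0.19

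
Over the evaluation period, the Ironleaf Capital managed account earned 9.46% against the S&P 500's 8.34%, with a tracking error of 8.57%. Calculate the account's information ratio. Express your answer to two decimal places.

0.13

IR = (Rp − Rb) / TE = (9.46% − 8.34%) / 8.57% = 1.12% / 8.57% = 0.1307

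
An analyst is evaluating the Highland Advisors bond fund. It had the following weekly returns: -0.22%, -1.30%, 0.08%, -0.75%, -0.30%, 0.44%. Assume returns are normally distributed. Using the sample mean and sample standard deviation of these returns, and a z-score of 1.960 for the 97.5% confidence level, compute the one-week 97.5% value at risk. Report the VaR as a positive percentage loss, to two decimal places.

1.55

r̄ = (-0.22 − 1.3 + 0.08 − 0.75 − 0.3 + 0.44) / 6 = -0.3417%
Σ(r − r̄)² = (-0.22 − (-0.3417))² + (-1.3 − (-0.3417))² + (0.08 − (-0.3417))² + … = 1.8905
sample σ = √(1.8905 / 5) = √0.3781 = 0.6149%
VaR = −(r̄ − z·σ) = −(-0.3417 − 1.960 × 0.6149) = −(-1.5469) = 1.5469%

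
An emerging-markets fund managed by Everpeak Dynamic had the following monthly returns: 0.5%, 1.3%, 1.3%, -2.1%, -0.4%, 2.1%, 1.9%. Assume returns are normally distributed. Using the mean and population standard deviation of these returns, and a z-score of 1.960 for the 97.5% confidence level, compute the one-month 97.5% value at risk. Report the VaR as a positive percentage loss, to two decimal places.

r̄ = (0.5 + 1.3 + 1.3 − 2.1 − 0.4 + 2.1 + 1.9) / 7 = 4.60 / 7 = 0.6571%
Population std dev = √[13.1971 / 7] = 1.3731%
VaR = −(r̄ − z·σ) = −(0.6571 − 1.960 × 1.3731) = −(-2.0342) = 2.0342%

2.03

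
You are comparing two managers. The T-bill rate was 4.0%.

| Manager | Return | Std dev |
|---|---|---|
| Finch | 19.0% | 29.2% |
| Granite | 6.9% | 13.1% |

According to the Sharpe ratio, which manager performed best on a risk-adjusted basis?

Finch

Finch: Sharpe ratio = (19.0% − 4.0%) / 29.2% = 0.514
Granite: Sharpe ratio = (6.9% − 4.0%) / 13.1% = 0.221
Highest: Finch (0.514).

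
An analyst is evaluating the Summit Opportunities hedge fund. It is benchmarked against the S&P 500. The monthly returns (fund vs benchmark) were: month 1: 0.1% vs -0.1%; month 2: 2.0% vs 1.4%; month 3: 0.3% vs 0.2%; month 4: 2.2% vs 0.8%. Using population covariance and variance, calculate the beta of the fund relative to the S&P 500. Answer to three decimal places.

r̄p = 1.1500%,  r̄m = 0.5750%
Cov = Σ(rp − r̄p)(rm − r̄m) / 4 = 0.4913
Var(rm) = Σ(rm − r̄m)² / 4 = 0.3319
β = Cov / Var = 0.4913 / 0.3319 = 1.4803

1.480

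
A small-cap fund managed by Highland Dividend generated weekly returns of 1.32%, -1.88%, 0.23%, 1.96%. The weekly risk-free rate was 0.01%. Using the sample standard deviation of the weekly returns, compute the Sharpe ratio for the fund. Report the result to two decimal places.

r̄ = (1.32 − 1.88 + 0.23 + 1.96) / 4 = 1.630 / 4 = 0.4075%
Σ(r − r̄)² = (1.32 − 0.4075)² + (-1.88 − 0.4075)² + … = 8.5071
σ = √[8.5071 / 3] = 1.6840%
Sharpe = (r̄ − rf) / σ = (0.4075 − 0.01) / 1.6840 = 0.3975 / 1.6840 = 0.2360

0.24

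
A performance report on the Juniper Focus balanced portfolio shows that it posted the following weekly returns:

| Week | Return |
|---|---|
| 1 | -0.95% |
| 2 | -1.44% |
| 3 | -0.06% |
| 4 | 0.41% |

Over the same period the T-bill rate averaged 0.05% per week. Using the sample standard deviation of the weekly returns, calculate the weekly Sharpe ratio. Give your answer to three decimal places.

-0.668

Mean return r̄ = -2.040 / 4 = -0.5100%
Σ(r − r̄)² = (-0.95 − (-0.5100))² + (-1.44 − (-0.5100))² + (-0.06 − (-0.5100))² + … = 2.1074
sample σ = √(2.1074 / 3) = √0.7025 = 0.8382%
Sharpe = (r̄ − rf) / σ = (-0.5100 − 0.05) / 0.8382 = -0.5600 / 0.8382 = -0.6681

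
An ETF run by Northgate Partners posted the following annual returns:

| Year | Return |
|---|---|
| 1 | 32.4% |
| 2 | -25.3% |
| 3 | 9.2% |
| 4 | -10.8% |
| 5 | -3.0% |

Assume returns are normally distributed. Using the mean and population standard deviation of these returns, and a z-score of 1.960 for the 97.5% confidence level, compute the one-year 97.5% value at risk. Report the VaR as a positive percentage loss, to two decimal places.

37.70

μ = (32.4 − 25.3 + 9.2 − 10.8 − 3) / 5 = 2.50 / 5 = 0.5000%
Σ(r − μ)² = (32.4 − 0.5000)² + (-25.3 − 0.5000)² + (9.2 − 0.5000)² + … = 1898.8800
population σ = √(1898.8800 / 5) = √379.7760 = 19.4878%
VaR = −(μ − z·σ) = −(0.5000 − 1.960 × 19.4878) = −(-37.6961) = 37.6961%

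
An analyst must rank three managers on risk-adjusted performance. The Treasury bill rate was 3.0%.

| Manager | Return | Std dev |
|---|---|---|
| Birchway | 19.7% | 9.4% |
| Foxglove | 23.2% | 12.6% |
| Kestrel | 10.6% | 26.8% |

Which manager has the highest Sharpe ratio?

Birchway

Birchway: Sharpe ratio = (19.7% − 3.0%) / 9.4% = 1.777
Foxglove: Sharpe ratio = (23.2% − 3.0%) / 12.6% = 1.603
Kestrel: Sharpe ratio = (10.6% − 3.0%) / 26.8% = 0.284
Highest: Birchway (1.777).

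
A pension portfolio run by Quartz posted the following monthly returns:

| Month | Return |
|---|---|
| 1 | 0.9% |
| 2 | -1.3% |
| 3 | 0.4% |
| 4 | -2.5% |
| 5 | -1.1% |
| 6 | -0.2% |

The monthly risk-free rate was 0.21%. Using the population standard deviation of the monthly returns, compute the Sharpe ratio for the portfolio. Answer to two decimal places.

r̄ = (0.9 − 1.3 + 0.4 − 2.5 − 1.1 − 0.2) / 6 = -3.80 / 6 = -0.6333%
Σ(r − r̄)² = (0.9 − (-0.6333))² + (-1.3 − (-0.6333))² + … = 7.7533
population σ = √(7.7533 / 6) = √1.2922 = 1.1367%
Sharpe = (r̄ − rf) / σ = (-0.6333 − 0.21) / 1.1367 = -0.8433 / 1.1367 = -0.7419

-0.74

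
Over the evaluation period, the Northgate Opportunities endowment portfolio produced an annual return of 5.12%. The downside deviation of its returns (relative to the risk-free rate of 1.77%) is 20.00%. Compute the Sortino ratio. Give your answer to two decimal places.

0.17

Sortino = (Rp − Rf) / σd = (5.12% − 1.77%) / 20.00% = 3.35% / 20.00% = 0.1675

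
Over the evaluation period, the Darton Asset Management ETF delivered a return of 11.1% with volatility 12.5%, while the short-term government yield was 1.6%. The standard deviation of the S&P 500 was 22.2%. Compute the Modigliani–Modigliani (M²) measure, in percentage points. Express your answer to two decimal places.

Sharpe = (Rp − Rf) / σp = (11.1% − 1.6%) / 12.5% = 0.7600
M² = Rf + Sharpe × σm = 1.6% + 0.7600 × 22.2% = 18.4720%

18.47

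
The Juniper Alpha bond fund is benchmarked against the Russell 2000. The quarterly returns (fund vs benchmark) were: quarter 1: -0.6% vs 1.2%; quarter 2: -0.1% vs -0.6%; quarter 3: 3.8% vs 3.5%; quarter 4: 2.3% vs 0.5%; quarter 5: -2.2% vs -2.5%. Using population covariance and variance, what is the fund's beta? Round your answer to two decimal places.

0.91

r̄p = 0.6400%,  r̄m = 0.4200%
Cov = Σ(rp − r̄p)(rm − r̄m) / 5 = 3.5892
Var(rm) = Σ(rm − r̄m)² / 5 = 3.9336
β = Cov / Var = 3.5892 / 3.9336 = 0.9124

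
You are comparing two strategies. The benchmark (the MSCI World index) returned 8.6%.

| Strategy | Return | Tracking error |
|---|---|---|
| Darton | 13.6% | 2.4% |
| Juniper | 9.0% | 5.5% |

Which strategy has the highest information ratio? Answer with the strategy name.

Darton: IR = (13.6% − 8.6%) / 2.4% = 2.083
Juniper: IR = (9.0% − 8.6%) / 5.5% = 0.073
Highest: Darton (2.083).

Darton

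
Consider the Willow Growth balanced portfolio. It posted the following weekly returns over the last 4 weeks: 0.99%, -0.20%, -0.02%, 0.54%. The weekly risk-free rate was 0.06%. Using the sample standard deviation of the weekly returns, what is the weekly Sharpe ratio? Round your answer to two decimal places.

0.49

μ = (0.99 − 0.2 − 0.02 + 0.54) / 4 = 1.310 / 4 = 0.3275%
Sample σ = √[Σ(r − μ)² / 3] = √[0.8831 / 3] = √0.2944 = 0.5426%
Sharpe = (μ − rf) / σ = (0.3275 − 0.06) / 0.5426 = 0.2675 / 0.5426 = 0.4930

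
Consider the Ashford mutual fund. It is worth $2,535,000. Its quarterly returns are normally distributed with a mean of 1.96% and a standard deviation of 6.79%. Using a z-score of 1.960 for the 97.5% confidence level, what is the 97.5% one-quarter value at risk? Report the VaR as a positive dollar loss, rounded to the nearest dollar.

$287,682

Return at the 97.5% tail: μ − z·σ = 1.96% − 1.960 × 6.79% = 1.96 − 13.3084 = -11.3484%
VaR = −(-11.3484%) × $2,535,000 = 11.3484% × $2,535,000 = $287,682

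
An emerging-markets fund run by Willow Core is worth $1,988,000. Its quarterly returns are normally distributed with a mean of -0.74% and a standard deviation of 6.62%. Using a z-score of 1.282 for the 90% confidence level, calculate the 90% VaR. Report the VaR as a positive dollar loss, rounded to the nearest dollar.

$183,430

Return at the 90% tail: μ − z·σ = -0.74% − 1.282 × 6.62% = -0.74 − 8.48684 = -9.22684%
VaR = −(-9.22684%) × $1,988,000 = 9.22684% × $1,988,000 = $183,430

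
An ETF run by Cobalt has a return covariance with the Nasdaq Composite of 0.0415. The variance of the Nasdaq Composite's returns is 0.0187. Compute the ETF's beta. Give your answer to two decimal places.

β = Cov(Rp, Rm) / Var(Rm) = 0.0415 / 0.0187 = 2.2193

2.22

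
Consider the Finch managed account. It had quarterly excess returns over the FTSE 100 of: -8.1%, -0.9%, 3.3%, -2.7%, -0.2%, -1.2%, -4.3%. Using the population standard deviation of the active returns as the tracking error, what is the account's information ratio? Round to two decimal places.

-0.61

Mean return r̄ = -14.10 / 7 = -2.0143%
Σ(r − r̄)² = 76.1686; population σ = √(76.1686/7) = 3.2987%
IR = r̄ / tracking error = -2.0143 / 3.2987 = -0.6106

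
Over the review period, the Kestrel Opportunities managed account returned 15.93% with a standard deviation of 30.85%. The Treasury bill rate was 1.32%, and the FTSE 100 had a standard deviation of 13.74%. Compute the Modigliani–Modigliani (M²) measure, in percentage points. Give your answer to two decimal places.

Sharpe = (Rp − Rf) / σp = (15.93% − 1.32%) / 30.85% = 0.4736
M² = Rf + Sharpe × σm = 1.32% + 0.4736 × 13.74% = 7.8273%

7.83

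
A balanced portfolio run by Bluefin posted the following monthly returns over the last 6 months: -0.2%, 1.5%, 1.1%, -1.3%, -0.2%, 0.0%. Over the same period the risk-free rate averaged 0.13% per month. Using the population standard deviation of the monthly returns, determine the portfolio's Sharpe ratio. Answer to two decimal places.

r̄ = (-0.2 + 1.5 + 1.1 − 1.3 − 0.2 + 0) / 6 = 0.1500%
Σ(r − r̄)² = (-0.2 − 0.1500)² + (1.5 − 0.1500)² + (1.1 − 0.1500)² + … = 5.0950
σ = √[5.0950 / 6] = 0.9215%
Sharpe = (r̄ − rf) / σ = (0.1500 − 0.13) / 0.9215 = 0.0200 / 0.9215 = 0.0217

0.02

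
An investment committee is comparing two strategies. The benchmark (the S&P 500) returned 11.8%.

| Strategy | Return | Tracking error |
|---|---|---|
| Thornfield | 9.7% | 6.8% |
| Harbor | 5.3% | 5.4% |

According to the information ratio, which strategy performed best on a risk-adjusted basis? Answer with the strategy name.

Thornfield

Thornfield: IR = (9.7% − 11.8%) / 6.8% = -0.309
Harbor: IR = (5.3% − 11.8%) / 5.4% = -1.204
Highest: Thornfield (-0.309).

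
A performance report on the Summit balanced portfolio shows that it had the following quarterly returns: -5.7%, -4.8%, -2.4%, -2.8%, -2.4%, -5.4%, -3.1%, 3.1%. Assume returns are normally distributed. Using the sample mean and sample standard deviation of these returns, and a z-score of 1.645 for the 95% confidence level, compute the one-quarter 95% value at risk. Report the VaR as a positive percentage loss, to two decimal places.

7.52

μ = (-5.7 − 4.8 − 2.4 − 2.8 − 2.4 − 5.4 − 3.1 + 3.1) / 8 = -23.50 / 8 = -2.9375%
Sample std dev = √[54.2388 / 7] = 2.7836%
VaR = −(μ − z·σ) = −(-2.9375 − 1.645 × 2.7836) = −(-7.5165) = 7.5165%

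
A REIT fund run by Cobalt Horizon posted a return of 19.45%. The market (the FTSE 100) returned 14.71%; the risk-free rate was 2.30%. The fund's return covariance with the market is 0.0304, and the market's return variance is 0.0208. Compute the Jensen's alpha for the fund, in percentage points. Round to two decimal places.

β = Cov / Var = 0.0304 / 0.0208 = 1.4615
E[R] = Rf + β(Rm − Rf) = 2.30% + 1.4615 × (14.71% − 2.30%) = 20.4372%
α = Rp − E[R] = 19.45% − 20.4372% = -0.9872

-0.99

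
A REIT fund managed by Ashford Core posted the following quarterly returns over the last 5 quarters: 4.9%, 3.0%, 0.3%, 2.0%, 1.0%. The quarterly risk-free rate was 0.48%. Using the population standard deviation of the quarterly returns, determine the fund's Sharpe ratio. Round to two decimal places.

1.09

Mean return μ = 11.20 / 5 = 2.2400%
Σ(r − μ)² = (4.9 − 2.2400)² + (3 − 2.2400)² + … = 13.0120
population σ = √(13.0120 / 5) = √2.6024 = 1.6132%
Sharpe = (μ − rf) / σ = (2.2400 − 0.48) / 1.6132 = 1.7600 / 1.6132 = 1.0910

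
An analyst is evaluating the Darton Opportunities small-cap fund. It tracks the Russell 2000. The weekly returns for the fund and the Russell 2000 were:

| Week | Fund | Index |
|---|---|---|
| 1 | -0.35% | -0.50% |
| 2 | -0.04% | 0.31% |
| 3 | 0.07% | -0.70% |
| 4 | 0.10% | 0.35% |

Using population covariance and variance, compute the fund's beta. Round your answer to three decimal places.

0.134

r̄p = -0.0550%,  r̄m = -0.1350%
Cov = Σ(rp − r̄p)(rm − r̄m) / 4 = 0.0297
Var(rm) = Σ(rm − r̄m)² / 4 = 0.2214
β = Cov / Var = 0.0297 / 0.2214 = 0.1341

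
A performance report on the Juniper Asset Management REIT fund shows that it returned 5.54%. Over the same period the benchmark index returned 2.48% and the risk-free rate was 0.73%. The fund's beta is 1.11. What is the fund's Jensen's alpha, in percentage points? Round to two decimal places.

2.87

CAPM expected return = Rf + β(Rm − Rf) = 0.73% + 1.11 × (2.48% − 0.73%) = 0.73 + 1.11 × 1.75 = 2.6725%
Jensen's α = Rp − E[R] = 5.54% − 2.6725% = 2.8675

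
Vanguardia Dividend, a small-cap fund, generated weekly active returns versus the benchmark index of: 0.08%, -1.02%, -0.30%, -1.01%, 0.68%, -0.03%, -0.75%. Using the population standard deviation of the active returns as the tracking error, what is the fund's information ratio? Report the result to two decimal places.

μ = (0.08 − 1.02 − 0.3 − 1.01 + 0.68 − 0.03 − 0.75) / 7 = -2.350 / 7 = -0.3357%
Σ(r − μ)² = (0.08 − (-0.3357))² + (-1.02 − (-0.3357))² + … = 2.3938
σ = √[2.3938 / 7] = 0.5848%
IR = μ / tracking error = -0.3357 / 0.5848 = -0.5740

-0.57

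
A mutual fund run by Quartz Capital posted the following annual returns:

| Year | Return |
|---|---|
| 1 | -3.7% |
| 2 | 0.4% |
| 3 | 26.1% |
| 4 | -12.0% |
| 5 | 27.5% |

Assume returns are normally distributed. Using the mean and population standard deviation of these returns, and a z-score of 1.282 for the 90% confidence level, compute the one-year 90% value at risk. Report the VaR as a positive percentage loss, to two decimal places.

μ = (-3.7 + 0.4 + 26.1 − 12 + 27.5) / 5 = 7.6600%
Population σ = √[Σ(r − μ)² / 5] = √[1301.9320 / 5] = √260.3864 = 16.1365%
VaR = −(μ − z·σ) = −(7.6600 − 1.282 × 16.1365) = −(-13.0270) = 13.0270%

13.03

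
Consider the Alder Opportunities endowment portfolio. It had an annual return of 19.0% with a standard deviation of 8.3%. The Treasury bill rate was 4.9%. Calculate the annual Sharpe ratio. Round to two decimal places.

Sharpe = (Rp − Rf) / σp = (19.0% − 4.9%) / 8.3% = 14.10% / 8.3% = 1.6988

1.70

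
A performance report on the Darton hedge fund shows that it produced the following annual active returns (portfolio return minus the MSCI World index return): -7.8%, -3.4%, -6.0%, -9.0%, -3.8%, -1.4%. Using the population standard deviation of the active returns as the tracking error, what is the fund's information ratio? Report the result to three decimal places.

Mean return μ = -31.40 / 6 = -5.2333%
Σ(r − μ)² = 41.4733; population σ = √(41.4733/6) = 2.6291%
IR = μ / tracking error = -5.2333 / 2.6291 = -1.9905

-1.991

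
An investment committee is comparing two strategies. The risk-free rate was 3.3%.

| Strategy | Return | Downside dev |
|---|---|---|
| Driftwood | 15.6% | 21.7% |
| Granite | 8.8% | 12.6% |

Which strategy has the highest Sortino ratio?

Driftwood

Driftwood: Sortino ratio = (15.6% − 3.3%) / 21.7% = 0.567
Granite: Sortino ratio = (8.8% − 3.3%) / 12.6% = 0.437
Highest: Driftwood (0.567).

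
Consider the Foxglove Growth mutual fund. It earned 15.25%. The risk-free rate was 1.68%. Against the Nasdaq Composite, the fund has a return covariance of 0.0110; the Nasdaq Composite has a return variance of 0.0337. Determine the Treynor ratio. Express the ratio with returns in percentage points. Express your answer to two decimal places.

41.57

β = Cov / Var = 0.0110 / 0.0337 = 0.3264
Treynor = (Rp − Rf) / β = (15.25% − 1.68%) / 0.3264 = 13.57 / 0.3264 = 41.5748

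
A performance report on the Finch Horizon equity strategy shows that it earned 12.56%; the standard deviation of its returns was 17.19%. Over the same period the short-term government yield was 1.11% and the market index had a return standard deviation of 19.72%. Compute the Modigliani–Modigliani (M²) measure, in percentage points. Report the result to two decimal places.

14.25

Sharpe = (Rp − Rf) / σp = (12.56% − 1.11%) / 17.19% = 0.6661
M² = Rf + Sharpe × σm = 1.11% + 0.6661 × 19.72% = 14.2455%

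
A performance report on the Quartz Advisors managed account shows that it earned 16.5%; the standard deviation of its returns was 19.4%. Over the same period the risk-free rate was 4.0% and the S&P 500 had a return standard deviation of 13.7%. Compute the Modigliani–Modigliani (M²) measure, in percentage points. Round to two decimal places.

12.83

Sharpe = (Rp − Rf) / σp = (16.5% − 4.0%) / 19.4% = 0.6443
M² = Rf + Sharpe × σm = 4.0% + 0.6443 × 13.7% = 12.8269%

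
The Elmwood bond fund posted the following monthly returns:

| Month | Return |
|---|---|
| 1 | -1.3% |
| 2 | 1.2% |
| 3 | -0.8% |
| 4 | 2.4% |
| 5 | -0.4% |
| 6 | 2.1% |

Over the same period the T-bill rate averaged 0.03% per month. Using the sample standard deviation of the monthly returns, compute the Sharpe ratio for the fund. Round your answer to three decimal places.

r̄ = (-1.3 + 1.2 − 0.8 + 2.4 − 0.4 + 2.1) / 6 = 3.20 / 6 = 0.5333%
Σ(r − r̄)² = (-1.3 − 0.5333)² + (1.2 − 0.5333)² + (-0.8 − 0.5333)² + … = 12.3933
sample σ = √(12.3933 / 5) = √2.4787 = 1.5744%
Sharpe = (r̄ − rf) / σ = (0.5333 − 0.03) / 1.5744 = 0.5033 / 1.5744 = 0.3197

0.320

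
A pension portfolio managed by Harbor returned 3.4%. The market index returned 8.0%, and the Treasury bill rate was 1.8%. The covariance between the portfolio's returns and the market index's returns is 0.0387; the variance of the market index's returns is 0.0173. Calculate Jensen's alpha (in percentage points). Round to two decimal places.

β = Cov / Var = 0.0387 / 0.0173 = 2.2370
E[R] = Rf + β(Rm − Rf) = 1.8% + 2.2370 × (8.0% − 1.8%) = 15.6694%
α = Rp − E[R] = 3.4% − 15.6694% = -12.2694

-12.27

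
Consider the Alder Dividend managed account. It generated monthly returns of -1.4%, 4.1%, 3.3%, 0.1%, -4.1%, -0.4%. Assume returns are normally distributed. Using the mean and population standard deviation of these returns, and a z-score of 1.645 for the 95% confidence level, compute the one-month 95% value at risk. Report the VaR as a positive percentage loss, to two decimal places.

Mean return μ = 1.60 / 6 = 0.2667%
Σ(r − μ)² = (-1.4 − 0.2667)² + (4.1 − 0.2667)² + … = 46.2133
σ = √[46.2133 / 6] = 2.7753%
VaR = −(μ − z·σ) = −(0.2667 − 1.645 × 2.7753) = −(-4.2987) = 4.2987%

4.30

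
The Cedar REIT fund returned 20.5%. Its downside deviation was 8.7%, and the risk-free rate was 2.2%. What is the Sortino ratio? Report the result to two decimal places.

Sortino = (Rp − Rf) / σd = (20.5% − 2.2%) / 8.7% = 18.30% / 8.7% = 2.1034

2.10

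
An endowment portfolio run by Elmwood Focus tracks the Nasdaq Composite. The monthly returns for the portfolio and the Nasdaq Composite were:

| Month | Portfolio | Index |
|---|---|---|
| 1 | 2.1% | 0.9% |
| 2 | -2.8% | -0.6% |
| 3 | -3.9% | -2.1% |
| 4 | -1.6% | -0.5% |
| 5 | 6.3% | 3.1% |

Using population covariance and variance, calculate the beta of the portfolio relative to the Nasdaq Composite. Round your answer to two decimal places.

2.09

r̄p = 0.0200%,  r̄m = 0.1600%
Cov = Σ(rp − r̄p)(rm − r̄m) / 5 = 6.4148
Var(rm) = Σ(rm − r̄m)² / 5 = 3.0624
β = Cov / Var = 6.4148 / 3.0624 = 2.0947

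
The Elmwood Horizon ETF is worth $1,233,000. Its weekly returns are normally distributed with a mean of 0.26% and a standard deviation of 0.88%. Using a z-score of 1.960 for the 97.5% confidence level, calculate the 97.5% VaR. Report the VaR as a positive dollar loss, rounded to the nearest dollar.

$18,061

Return at the 97.5% tail: μ − z·σ = 0.26% − 1.960 × 0.88% = 0.26 − 1.7248 = -1.4648%
VaR = −(-1.4648%) × $1,233,000 = 1.4648% × $1,233,000 = $18,061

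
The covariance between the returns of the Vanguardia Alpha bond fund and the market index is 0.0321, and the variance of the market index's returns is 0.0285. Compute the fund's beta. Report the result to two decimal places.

β = Cov(Rp, Rm) / Var(Rm) = 0.0321 / 0.0285 = 1.1263

1.13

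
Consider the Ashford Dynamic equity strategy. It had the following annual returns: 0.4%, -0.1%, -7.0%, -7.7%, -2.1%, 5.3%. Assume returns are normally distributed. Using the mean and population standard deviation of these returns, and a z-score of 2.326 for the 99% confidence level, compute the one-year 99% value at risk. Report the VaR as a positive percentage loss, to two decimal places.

12.27

Mean return r̄ = -11.20 / 6 = -1.8667%
Population std dev = √[120.0533 / 6] = 4.4731%
VaR = −(r̄ − z·σ) = −(-1.8667 − 2.326 × 4.4731) = −(-12.2711) = 12.2711%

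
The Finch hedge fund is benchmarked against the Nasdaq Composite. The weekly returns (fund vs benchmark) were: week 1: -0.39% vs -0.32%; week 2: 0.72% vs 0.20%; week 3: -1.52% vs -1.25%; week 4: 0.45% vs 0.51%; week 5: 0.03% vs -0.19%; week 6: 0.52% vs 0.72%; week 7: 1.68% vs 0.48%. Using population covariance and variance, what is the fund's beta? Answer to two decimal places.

1.29

r̄p = 0.2129%,  r̄m = 0.0214%
Cov = Σ(rp − r̄p)(rm − r̄m) / 7 = 0.5059
Var(rm) = Σ(rm − r̄m)² / 7 = 0.3924
β = Cov / Var = 0.5059 / 0.3924 = 1.2892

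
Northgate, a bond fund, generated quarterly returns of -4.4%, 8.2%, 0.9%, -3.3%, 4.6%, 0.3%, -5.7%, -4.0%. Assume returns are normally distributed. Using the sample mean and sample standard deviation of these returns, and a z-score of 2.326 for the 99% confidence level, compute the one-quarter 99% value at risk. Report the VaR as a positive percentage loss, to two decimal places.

Mean return r̄ = -3.40 / 8 = -0.4250%
Sample σ = √[Σ(r − r̄)² / 7] = √[166.5950 / 7] = √23.7993 = 4.8785%
VaR = −(r̄ − z·σ) = −(-0.4250 − 2.326 × 4.8785) = −(-11.7724) = 11.7724%

11.77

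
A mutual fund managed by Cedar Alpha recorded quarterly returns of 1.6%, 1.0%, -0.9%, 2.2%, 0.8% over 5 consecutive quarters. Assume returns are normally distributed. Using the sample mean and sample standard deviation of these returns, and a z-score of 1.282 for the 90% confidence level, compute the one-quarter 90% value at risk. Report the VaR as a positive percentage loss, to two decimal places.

0.55

r̄ = (1.6 + 1 − 0.9 + 2.2 + 0.8) / 5 = 0.9400%
Σ(r − r̄)² = 5.4320; sample σ = √(5.4320/4) = 1.1653%
VaR = −(r̄ − z·σ) = −(0.9400 − 1.282 × 1.1653) = −(-0.5539) = 0.5539%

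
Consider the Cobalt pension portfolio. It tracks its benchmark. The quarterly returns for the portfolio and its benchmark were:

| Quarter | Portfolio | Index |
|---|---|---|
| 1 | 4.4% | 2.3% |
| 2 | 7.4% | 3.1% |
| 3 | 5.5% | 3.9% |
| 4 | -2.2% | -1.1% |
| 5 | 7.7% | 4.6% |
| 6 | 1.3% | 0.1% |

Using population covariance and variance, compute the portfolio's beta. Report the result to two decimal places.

1.64

r̄p = 4.0167%,  r̄m = 2.1500%
Cov = Σ(rp − r̄p)(rm − r̄m) / 6 = 6.7775
Var(rm) = Σ(rm − r̄m)² / 6 = 4.1258
β = Cov / Var = 6.7775 / 4.1258 = 1.6427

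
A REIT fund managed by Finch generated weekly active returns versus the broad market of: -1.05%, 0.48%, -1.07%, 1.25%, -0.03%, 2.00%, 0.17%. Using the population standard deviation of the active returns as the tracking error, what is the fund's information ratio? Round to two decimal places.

0.24

r̄ = (-1.05 + 0.48 − 1.07 + 1.25 − 0.03 + 2 + 0.17) / 7 = 0.2500%
Σ(r − r̄)² = (-1.05 − 0.2500)² + (0.48 − 0.2500)² + (-1.07 − 0.2500)² + … = 7.6326
population σ = √(7.6326 / 7) = √1.0904 = 1.0442%
IR = r̄ / tracking error = 0.2500 / 1.0442 = 0.2394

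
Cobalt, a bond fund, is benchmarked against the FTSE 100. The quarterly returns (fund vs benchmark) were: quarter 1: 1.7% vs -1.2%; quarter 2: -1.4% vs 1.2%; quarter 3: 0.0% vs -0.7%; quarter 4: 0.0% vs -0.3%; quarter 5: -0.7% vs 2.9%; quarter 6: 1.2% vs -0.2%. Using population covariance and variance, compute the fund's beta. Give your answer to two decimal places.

r̄p = 0.1333%,  r̄m = 0.2833%
Cov = Σ(rp − r̄p)(rm − r̄m) / 6 = -1.0361
Var(rm) = Σ(rm − r̄m)² / 6 = 1.9047
β = Cov / Var = -1.0361 / 1.9047 = -0.5440

-0.54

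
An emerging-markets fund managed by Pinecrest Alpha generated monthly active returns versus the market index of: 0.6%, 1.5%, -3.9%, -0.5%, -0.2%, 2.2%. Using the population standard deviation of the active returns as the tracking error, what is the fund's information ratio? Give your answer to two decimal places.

-0.03

Mean return r̄ = -0.30 / 6 = -0.0500%
Population σ = √[Σ(r − r̄)² / 6] = √[22.9350 / 6] = √3.8225 = 1.9551%
IR = r̄ / tracking error = -0.0500 / 1.9551 = -0.0256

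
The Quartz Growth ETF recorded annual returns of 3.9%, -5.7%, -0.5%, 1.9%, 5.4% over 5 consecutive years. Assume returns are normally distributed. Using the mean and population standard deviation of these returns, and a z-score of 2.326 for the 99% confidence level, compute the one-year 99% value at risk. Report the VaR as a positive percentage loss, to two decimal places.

8.05

Mean return r̄ = 5.00 / 5 = 1.0000%
Σ(r − r̄)² = (3.9 − 1.0000)² + (-5.7 − 1.0000)² + … = 75.7200
population σ = √(75.7200 / 5) = √15.1440 = 3.8915%
VaR = −(r̄ − z·σ) = −(1.0000 − 2.326 × 3.8915) = −(-8.0516) = 8.0516%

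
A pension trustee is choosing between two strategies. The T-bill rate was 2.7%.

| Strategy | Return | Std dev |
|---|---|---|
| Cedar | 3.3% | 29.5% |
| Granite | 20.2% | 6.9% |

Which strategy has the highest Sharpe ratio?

Granite

Cedar: Sharpe ratio = (3.3% − 2.7%) / 29.5% = 0.020
Granite: Sharpe ratio = (20.2% − 2.7%) / 6.9% = 2.536
Highest: Granite (2.536).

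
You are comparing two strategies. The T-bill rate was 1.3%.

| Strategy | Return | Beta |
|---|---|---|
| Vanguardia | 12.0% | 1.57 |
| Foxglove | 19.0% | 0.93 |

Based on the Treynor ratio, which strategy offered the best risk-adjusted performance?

Vanguardia: Treynor = (12.0% − 1.3%) / 1.57 = 6.815
Foxglove: Treynor = (19.0% − 1.3%) / 0.93 = 19.032
Highest: Foxglove (19.032).

Foxglove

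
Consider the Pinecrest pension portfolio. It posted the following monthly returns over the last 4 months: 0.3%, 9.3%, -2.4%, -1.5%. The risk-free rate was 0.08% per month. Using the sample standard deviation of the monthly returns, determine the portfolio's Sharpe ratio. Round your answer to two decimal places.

Mean return r̄ = 5.70 / 4 = 1.4250%
Sample std dev = √[86.4675 / 3] = 5.3687%
Sharpe = (r̄ − rf) / σ = (1.4250 − 0.08) / 5.3687 = 1.3450 / 5.3687 = 0.2505

0.25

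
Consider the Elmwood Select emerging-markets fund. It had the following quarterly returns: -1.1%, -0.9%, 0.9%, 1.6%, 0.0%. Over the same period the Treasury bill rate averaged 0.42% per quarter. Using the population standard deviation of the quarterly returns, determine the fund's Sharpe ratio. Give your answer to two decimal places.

μ = (-1.1 − 0.9 + 0.9 + 1.6 + 0) / 5 = 0.1000%
Σ(r − μ)² = (-1.1 − 0.1000)² + (-0.9 − 0.1000)² + … = 5.3400
σ = √[5.3400 / 5] = 1.0334%
Sharpe = (μ − rf) / σ = (0.1000 − 0.42) / 1.0334 = -0.3200 / 1.0334 = -0.3097

-0.31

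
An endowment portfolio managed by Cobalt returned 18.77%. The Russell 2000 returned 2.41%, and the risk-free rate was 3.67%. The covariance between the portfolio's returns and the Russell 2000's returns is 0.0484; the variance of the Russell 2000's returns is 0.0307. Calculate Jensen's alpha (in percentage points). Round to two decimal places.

β = Cov / Var = 0.0484 / 0.0307 = 1.5765
E[R] = Rf + β(Rm − Rf) = 3.67% + 1.5765 × (2.41% − 3.67%) = 1.6836%
α = Rp − E[R] = 18.77% − 1.6836% = 17.0864

17.09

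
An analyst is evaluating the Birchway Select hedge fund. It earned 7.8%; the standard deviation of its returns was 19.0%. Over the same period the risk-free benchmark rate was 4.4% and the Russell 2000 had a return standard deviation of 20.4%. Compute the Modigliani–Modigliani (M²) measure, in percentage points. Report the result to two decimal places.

8.05

Sharpe = (Rp − Rf) / σp = (7.8% − 4.4%) / 19.0% = 0.1789
M² = Rf + Sharpe × σm = 4.4% + 0.1789 × 20.4% = 8.0496%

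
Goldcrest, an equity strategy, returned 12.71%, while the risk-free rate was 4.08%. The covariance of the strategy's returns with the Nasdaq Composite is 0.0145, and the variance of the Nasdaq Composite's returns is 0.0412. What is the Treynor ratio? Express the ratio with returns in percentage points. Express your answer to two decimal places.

24.52

β = Cov / Var = 0.0145 / 0.0412 = 0.3519
Treynor = (Rp − Rf) / β = (12.71% − 4.08%) / 0.3519 = 8.63 / 0.3519 = 24.5240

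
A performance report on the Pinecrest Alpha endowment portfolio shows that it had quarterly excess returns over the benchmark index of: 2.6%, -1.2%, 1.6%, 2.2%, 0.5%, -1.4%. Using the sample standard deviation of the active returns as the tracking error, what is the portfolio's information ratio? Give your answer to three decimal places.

r̄ = (2.6 − 1.2 + 1.6 + 2.2 + 0.5 − 1.4) / 6 = 0.7167%
Sample σ = √[Σ(r − r̄)² / 5] = √[14.7283 / 5] = √2.9457 = 1.7163%
IR = r̄ / tracking error = 0.7167 / 1.7163 = 0.4176

0.418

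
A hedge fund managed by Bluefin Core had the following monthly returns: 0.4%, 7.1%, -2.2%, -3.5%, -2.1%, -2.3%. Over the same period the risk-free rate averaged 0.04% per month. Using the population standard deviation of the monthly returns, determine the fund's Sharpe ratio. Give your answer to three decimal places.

-0.133

Mean return μ = -2.60 / 6 = -0.4333%
Σ(r − μ)² = 76.2333; population σ = √(76.2333/6) = 3.5645%
Sharpe = (μ − rf) / σ = (-0.4333 − 0.04) / 3.5645 = -0.4733 / 3.5645 = -0.1328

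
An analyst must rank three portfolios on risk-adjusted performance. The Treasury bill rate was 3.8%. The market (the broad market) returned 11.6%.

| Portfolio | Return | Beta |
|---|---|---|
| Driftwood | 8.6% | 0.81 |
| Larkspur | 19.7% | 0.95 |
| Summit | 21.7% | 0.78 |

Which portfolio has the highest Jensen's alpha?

Driftwood: α = 8.6% − [3.8% + 0.81 × (11.6% − 3.8%)] = -1.518
Larkspur: α = 19.7% − [3.8% + 0.95 × (11.6% − 3.8%)] = 8.490
Summit: α = 21.7% − [3.8% + 0.78 × (11.6% − 3.8%)] = 11.816
Highest: Summit (11.816).

Summit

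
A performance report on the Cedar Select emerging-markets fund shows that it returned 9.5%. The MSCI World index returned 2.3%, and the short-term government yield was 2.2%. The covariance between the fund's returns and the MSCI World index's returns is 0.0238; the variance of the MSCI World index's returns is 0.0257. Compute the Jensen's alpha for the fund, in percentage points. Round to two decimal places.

7.21

β = Cov / Var = 0.0238 / 0.0257 = 0.9261
E[R] = Rf + β(Rm − Rf) = 2.2% + 0.9261 × (2.3% − 2.2%) = 2.2926%
α = Rp − E[R] = 9.5% − 2.2926% = 7.2074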